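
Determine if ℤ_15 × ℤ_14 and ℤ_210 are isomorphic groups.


Comparing ℤ_15 × ℤ_14 and ℤ_210:
gcd(15,14) = 1, so ℤ_15 × ℤ_14 ≅ ℤ_210 (CRT)

Yes, ℤ_15 × ℤ_14 ≅ ℤ_210


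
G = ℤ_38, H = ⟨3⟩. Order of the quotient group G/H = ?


|⟨3⟩| = n / gcd(3, 38) = 38 / 1 = 38
H is normal (ℤ_38 is abelian).
|G/H| = |G| / |H| = 38 / 38 = 1

|G/H| = 1


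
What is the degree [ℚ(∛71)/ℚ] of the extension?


∛71 has minimal polynomial x³ - 71 (irreducible over ℚ since 71 is not a perfect cube)

[ℚ(∛71)/ℚ] = 3


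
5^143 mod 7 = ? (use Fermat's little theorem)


Fermat's little theorem: if p is prime and gcd(a,p)=1, then a^(p-1) ≡ 1 (mod p)
p = 7 is prime, gcd(5,7) = 1
Reduce exponent: 143 mod 6 = 5
So 5^143 ≡ 5^5 (mod 7)
5^5 mod 7 = 3

5^143 ≡ 3 (mod 7)


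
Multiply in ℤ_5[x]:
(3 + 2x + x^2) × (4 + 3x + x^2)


Expand and collect like terms; reduce coefficients mod 5:
x^0: 3·4 = 12 ≡ 2 (mod 5)
x^1: 3·3 + 2·4 = 17 ≡ 2 (mod 5)
x^2: 3·1 + 2·3 + 1·4 = 13 ≡ 3 (mod 5)
x^3: 2·1 + 1·3 = 5 ≡ 0 (mod 5)
x^4: 1·1 = 1 ≡ 1 (mod 5)
Result: 2 + 2x + 3x^2 + x^4

f · g = 2 + 2x + 3x^2 + x^4


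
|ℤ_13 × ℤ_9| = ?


|A × B| = |A| · |B|
|ℤ_13 × ℤ_9| = 13 × 9 = 117

|ℤ_13 × ℤ_9| = 117


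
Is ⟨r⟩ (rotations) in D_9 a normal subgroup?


H = ⟨r⟩ (rotations) in D_9
The rotation subgroup ⟨r⟩ has index 2 in D_9, so it is normal

Yes, normal subgroup


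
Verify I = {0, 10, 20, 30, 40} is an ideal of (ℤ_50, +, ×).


Check ideal conditions for I = {0, 10, 20, 30, 40} in ℤ_50:
(1) I is an additive subgroup? Yes
(2) For r ∈ ℤ_50 and a ∈ I: r·a ∈ I? Yes

Yes, I is an ideal of ℤ_50


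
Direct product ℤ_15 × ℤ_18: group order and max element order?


|ℤ_15 × ℤ_18| = 15 × 18 = 270
Max element order = lcm(15,18) = 90
Cyclic? No (gcd=3)

|ℤ_15×ℤ_18| = 270, max element order = 90


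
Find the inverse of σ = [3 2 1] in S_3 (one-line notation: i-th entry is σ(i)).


To find σ⁻¹, swap domain and range:
σ(1) = 3 → σ⁻¹(3) = 1
σ(2) = 2 → σ⁻¹(2) = 2
σ(3) = 1 → σ⁻¹(1) = 3

σ⁻¹ = [3 2 1]


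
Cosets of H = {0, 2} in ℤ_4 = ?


H = {0, 2}, |H| = 2
Number of cosets = |G|/|H| = 4/2 = 2
0 + H = {0, 2}
1 + H = {1, 3}

Cosets: 0+H={0,2}; 1+H={1,3}


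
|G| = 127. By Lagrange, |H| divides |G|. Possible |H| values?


Lagrange's theorem: |H| divides |G|
|G| = 127
Divisors of 127: 1, 127

Possible subgroup orders: {1, 127}


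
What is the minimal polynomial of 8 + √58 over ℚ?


Let α = 8 + √58. Then α - 8 = √58, so (α - 8)² = 58, giving α² - 16α + 6 = 0. Degree 2 and α ∉ ℚ, so this is the minimal polynomial.

Minimal polynomial: x² - 16x + 6


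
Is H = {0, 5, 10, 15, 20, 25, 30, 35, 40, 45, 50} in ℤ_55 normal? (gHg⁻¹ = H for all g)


H = {0, 5, 10, 15, 20, 25, 30, 35, 40, 45, 50} in ℤ_55
ℤ_55 is abelian; every subgroup of an abelian group is normal

Yes, normal subgroup


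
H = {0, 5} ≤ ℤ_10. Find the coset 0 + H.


0 + H = {0 + h (mod 10) : h ∈ H}
0+0=0, 0+5=5

0 + H = {0, 5}


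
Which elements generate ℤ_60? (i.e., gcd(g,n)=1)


g generates ℤ_n iff gcd(g,n) = 1
Prime factors of 60: 2, 3, 5
Generators are g ∈ {1,...,59} not divisible by any of these primes.
Generators: {1, 7, 11, 13, 17, 19, 23, 29, 31, 37, 41, 43, 47, 49, 53, 59}
Number of generators = φ(60) = 16

Generators of ℤ_60 = {1, 7, 11, 13, 17, 19, 23, 29, 31, 37, 41, 43, 47, 49, 53, 59}


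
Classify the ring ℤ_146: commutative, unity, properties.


ℤ_146 is a commutative ring with unity 1; 146 = 2×73 is composite, so 2·73 ≡ 0 gives zero divisors (not an integral domain)
Commutative: Yes
Integral domain: No
Has unity: Yes

ℤ_146: Commutative=Yes, Unity=Yes


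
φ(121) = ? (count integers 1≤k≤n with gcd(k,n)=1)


Factor n: 121 = 11^2
φ(n) = n · ∏(1 - 1/p) over distinct primes p | n
φ(121) = 121 · (1 - 1/11) = 110

φ(121) = 110


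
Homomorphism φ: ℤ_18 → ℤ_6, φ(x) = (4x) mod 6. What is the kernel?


Kernel = preimage of identity
ker(φ) = {x ∈ ℤ_18 : 4x ≡ 0 (mod 6)}. Since 6 | 18, φ is well-defined. The kernel is the cyclic subgroup ⟨3⟩ of ℤ_18 (order 6), i.e. {0, 3, 6, 9, 12, 15}

ker(φ) = {0, 3, 6, 9, 12, 15}


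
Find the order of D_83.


|D_n| = 2n (n rotations and n reflections)
|D_83| = 2×83 = 166

|D_83| = 166


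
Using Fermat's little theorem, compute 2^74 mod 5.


Fermat's little theorem: if p is prime and gcd(a,p)=1, then a^(p-1) ≡ 1 (mod p)
p = 5 is prime, gcd(2,5) = 1
Reduce exponent: 74 mod 4 = 2
So 2^74 ≡ 2^2 (mod 5)
2^2 mod 5 = 4

2^74 ≡ 4 (mod 5)


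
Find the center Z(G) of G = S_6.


Z(G) = {g ∈ G | gx = xg for all x ∈ G}
S_n is non-abelian for n ≥ 3; Z(S_6) is trivial

Z(S_6) = {e}


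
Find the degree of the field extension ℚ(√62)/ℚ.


√62 has minimal polynomial x² - 62 (irreducible over ℚ since 62 is squarefree)

[ℚ(√62)/ℚ] = 2


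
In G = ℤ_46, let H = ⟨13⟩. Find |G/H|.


|⟨13⟩| = n / gcd(13, 46) = 46 / 1 = 46
H is normal (ℤ_46 is abelian).
|G/H| = |G| / |H| = 46 / 46 = 1

|G/H| = 1


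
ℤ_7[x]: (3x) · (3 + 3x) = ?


Expand and collect like terms; reduce coefficients mod 7:
x^0: 0·3 = 0 ≡ 0 (mod 7)
x^1: 0·3 + 3·3 = 9 ≡ 2 (mod 7)
x^2: 3·3 = 9 ≡ 2 (mod 7)
Result: 2x + 2x^2

f · g = 2x + 2x^2


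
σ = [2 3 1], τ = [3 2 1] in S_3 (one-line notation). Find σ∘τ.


σ∘τ: apply τ first, then σ
1 →τ 3 →σ 1
2 →τ 2 →σ 3
3 →τ 1 →σ 2

σ∘τ = [1 3 2]


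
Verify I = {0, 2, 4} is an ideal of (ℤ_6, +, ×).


Check ideal conditions for I = {0, 2, 4} in ℤ_6:
(1) I is an additive subgroup? Yes
(2) For r ∈ ℤ_6 and a ∈ I: r·a ∈ I? Yes

Yes, I is an ideal of ℤ_6


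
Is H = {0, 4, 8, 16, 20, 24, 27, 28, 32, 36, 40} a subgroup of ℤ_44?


Subgroup test for H = {0, 4, 8, 16, 20, 24, 27, 28, 32, 36, 40} in (ℤ_44, +):
(1) 0 ∈ H? Yes
(2) Closure: for all a,b ∈ H, (a+b) mod 44 ∈ H? No  [counterexample: 4 + 8 = 12 ∉ H]
(3) Inverses: for all a ∈ H, -a mod 44 ∈ H? No

No, H is not a subgroup of ℤ_44


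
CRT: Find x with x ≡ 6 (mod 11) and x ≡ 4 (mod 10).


m₁ = 11, m₂ = 10, gcd = 1, so CRT applies. M = m₁·m₂ = 110
Let M₁ = M/m₁ = 10, M₂ = M/m₂ = 11
Find y₁ ≡ M₁⁻¹ (mod m₁): 10⁻¹ ≡ 10 (mod 11)
Find y₂ ≡ M₂⁻¹ (mod m₂): 11⁻¹ ≡ 1 (mod 10)
x = a₁·M₁·y₁ + a₂·M₂·y₂ = 6·10·10 + 4·11·1 = 644
Reduce mod 110: x ≡ 94
Check: 94 mod 11 = 6 ✓, 94 mod 10 = 4 ✓

x ≡ 94 (mod 110)


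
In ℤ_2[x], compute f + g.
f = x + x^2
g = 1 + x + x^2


Add coefficients mod 2:
x^0: 0 + 1 = 1 (mod 2)
x^1: 1 + 1 = 0 (mod 2)
x^2: 1 + 1 = 0 (mod 2)
Result: 1

f + g = 1


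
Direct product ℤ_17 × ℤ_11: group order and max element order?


|ℤ_17 × ℤ_11| = 17 × 11 = 187
Max element order = lcm(17,11) = 187
Cyclic? Yes (gcd=1)

|ℤ_17×ℤ_11| = 187, max element order = 187


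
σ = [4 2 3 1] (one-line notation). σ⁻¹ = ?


To find σ⁻¹, swap domain and range:
σ(1) = 4 → σ⁻¹(4) = 1
σ(2) = 2 → σ⁻¹(2) = 2
σ(3) = 3 → σ⁻¹(3) = 3
σ(4) = 1 → σ⁻¹(1) = 4

σ⁻¹ = [4 2 3 1]


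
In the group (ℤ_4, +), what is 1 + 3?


Operation: addition mod 4
1 + 3 = (a + b) mod 4 with a = 1, b = 3

1 + 3 = 0


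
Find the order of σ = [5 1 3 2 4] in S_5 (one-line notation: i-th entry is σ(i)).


Cycle decomposition: (1 5 4 2)
Cycle lengths: 4
Order = lcm(4) = 4

ord(σ) = 4


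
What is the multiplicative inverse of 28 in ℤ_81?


Use the extended Euclidean algorithm to write 1 = 28·s + 81·t; then s mod 81 is the inverse.
Euclidean algorithm:
  28 = 0·81 + 28
  81 = 2·28 + 25
  28 = 1·25 + 3
  25 = 8·3 + 1
  3 = 3·1 + 0
gcd(28,81) = 1
Back-substitution gives: 28·(-26) + 81·(9) = 1
So 28⁻¹ ≡ -26 ≡ 55 (mod 81)
Check: 28 × 55 = 1540 ≡ 1 (mod 81) ✓

28⁻¹ ≡ 55 (mod 81)


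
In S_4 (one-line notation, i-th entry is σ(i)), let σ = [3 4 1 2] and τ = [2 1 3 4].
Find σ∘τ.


σ∘τ: apply τ first, then σ
1 →τ 2 →σ 4
2 →τ 1 →σ 3
3 →τ 3 →σ 1
4 →τ 4 →σ 2

σ∘τ = [4 3 1 2]


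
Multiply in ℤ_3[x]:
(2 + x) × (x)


Expand and collect like terms; reduce coefficients mod 3:
x^0: 2·0 = 0 ≡ 0 (mod 3)
x^1: 2·1 + 1·0 = 2 ≡ 2 (mod 3)
x^2: 1·1 = 1 ≡ 1 (mod 3)
Result: 2x + x^2

f · g = 2x + x^2


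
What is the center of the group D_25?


Z(G) = {g ∈ G | gx = xg for all x ∈ G}
For odd n, Z(D_n) = {e}: no nontrivial rotation commutes with all reflections

Z(D_25) = {e}


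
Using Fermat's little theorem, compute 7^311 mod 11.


Fermat's little theorem: if p is prime and gcd(a,p)=1, then a^(p-1) ≡ 1 (mod p)
p = 11 is prime, gcd(7,11) = 1
Reduce exponent: 311 mod 10 = 1
So 7^311 ≡ 7^1 (mod 11)
7^1 mod 11 = 7

7^311 ≡ 7 (mod 11)


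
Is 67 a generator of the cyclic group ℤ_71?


g generates ℤ_n iff gcd(g, n) = 1
gcd(67, 71) = 1
Since gcd = 1, 67 is a generator.

Yes, 67 generates ℤ_71


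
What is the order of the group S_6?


|S_n| = n! (number of permutations of n symbols)
|S_6| = 6! = 720

|S_6| = 720


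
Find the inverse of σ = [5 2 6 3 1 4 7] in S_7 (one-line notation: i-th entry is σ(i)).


To find σ⁻¹, swap domain and range:
σ(1) = 5 → σ⁻¹(5) = 1
σ(2) = 2 → σ⁻¹(2) = 2
σ(3) = 6 → σ⁻¹(6) = 3
σ(4) = 3 → σ⁻¹(3) = 4
σ(5) = 1 → σ⁻¹(1) = 5
σ(6) = 4 → σ⁻¹(4) = 6
σ(7) = 7 → σ⁻¹(7) = 7

σ⁻¹ = [5 2 4 6 1 3 7]


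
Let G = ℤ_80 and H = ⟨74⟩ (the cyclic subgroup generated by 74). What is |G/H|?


|⟨74⟩| = n / gcd(74, 80) = 80 / 2 = 40
H is normal (ℤ_80 is abelian).
|G/H| = |G| / |H| = 80 / 40 = 2

|G/H| = 2


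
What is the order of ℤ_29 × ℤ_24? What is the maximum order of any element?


|ℤ_29 × ℤ_24| = 29 × 24 = 696
Max element order = lcm(29,24) = 696
Cyclic? Yes (gcd=1)

|ℤ_29×ℤ_24| = 696, max element order = 696


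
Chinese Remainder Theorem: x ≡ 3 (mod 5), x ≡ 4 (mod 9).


m₁ = 5, m₂ = 9, gcd = 1, so CRT applies. M = m₁·m₂ = 45
Let M₁ = M/m₁ = 9, M₂ = M/m₂ = 5
Find y₁ ≡ M₁⁻¹ (mod m₁): 9⁻¹ ≡ 4 (mod 5)
Find y₂ ≡ M₂⁻¹ (mod m₂): 5⁻¹ ≡ 2 (mod 9)
x = a₁·M₁·y₁ + a₂·M₂·y₂ = 3·9·4 + 4·5·2 = 148
Reduce mod 45: x ≡ 13
Check: 13 mod 5 = 3 ✓, 13 mod 9 = 4 ✓

x ≡ 13 (mod 45)


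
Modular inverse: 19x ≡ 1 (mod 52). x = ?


Use the extended Euclidean algorithm to write 1 = 19·s + 52·t; then s mod 52 is the inverse.
Euclidean algorithm:
  19 = 0·52 + 19
  52 = 2·19 + 14
  19 = 1·14 + 5
  14 = 2·5 + 4
  5 = 1·4 + 1
  4 = 4·1 + 0
gcd(19,52) = 1
Back-substitution gives: 19·(11) + 52·(-4) = 1
So 19⁻¹ ≡ 11 ≡ 11 (mod 52)
Check: 19 × 11 = 209 ≡ 1 (mod 52) ✓

19⁻¹ ≡ 11 (mod 52)


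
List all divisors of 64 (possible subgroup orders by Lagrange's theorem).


Lagrange's theorem: |H| divides |G|
|G| = 64
Divisors of 64: 1, 2, 4, 8, 16, 32, 64

Possible subgroup orders: {1, 2, 4, 8, 16, 32, 64}


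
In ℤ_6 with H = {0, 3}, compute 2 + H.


2 + H = {2 + h (mod 6) : h ∈ H}
2+0=2, 2+3=5

2 + H = {2, 5}


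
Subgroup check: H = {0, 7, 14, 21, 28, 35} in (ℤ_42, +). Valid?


Subgroup test for H = {0, 7, 14, 21, 28, 35} in (ℤ_42, +):
(1) 0 ∈ H? Yes
(2) Closure: for all a,b ∈ H, (a+b) mod 42 ∈ H? Yes
(3) Inverses: for all a ∈ H, -a mod 42 ∈ H? Yes

Yes, H is a subgroup of ℤ_42


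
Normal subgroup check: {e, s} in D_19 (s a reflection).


H = {e, s} in D_19 (s a reflection)
r·s·r⁻¹ = sr⁻² ≠ s for n ≥ 3, so {e, s} is not closed under conjugation

No, not a normal subgroup


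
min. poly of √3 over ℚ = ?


√3 satisfies x² - 3 = 0, irreducible over ℚ since 3 is squarefree

Minimal polynomial: x² - 3


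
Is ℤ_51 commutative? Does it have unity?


ℤ_51 is a commutative ring with unity 1; 51 = 3×17 is composite, so 3·17 ≡ 0 gives zero divisors (not an integral domain)
Commutative: Yes
Integral domain: No
Has unity: Yes

ℤ_51: Commutative=Yes, Unity=Yes


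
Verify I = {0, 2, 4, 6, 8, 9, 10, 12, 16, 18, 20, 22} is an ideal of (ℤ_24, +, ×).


Check ideal conditions for I = {0, 2, 4, 6, 8, 9, 10, 12, 16, 18, 20, 22} in ℤ_24:
(1) I is an additive subgroup? No
(2) For r ∈ ℤ_24 and a ∈ I: r·a ∈ I? No  [counterexample: r=3, a=9, r·a mod 24 = 3 ∉ I]

No, I is not an ideal of ℤ_24


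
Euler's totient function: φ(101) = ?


Factor n: 101 = 101
φ(n) = n · ∏(1 - 1/p) over distinct primes p | n
φ(101) = 101 · (1 - 1/101) = 100

φ(101) = 100


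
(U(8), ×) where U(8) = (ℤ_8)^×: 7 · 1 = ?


Operation: multiplication mod 8
7 · 1 = (a × b) mod 8 with a = 7, b = 1

7 · 1 = 7


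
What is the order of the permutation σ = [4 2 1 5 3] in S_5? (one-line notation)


Cycle decomposition: (1 4 5 3)
Cycle lengths: 4
Order = lcm(4) = 4

ord(σ) = 4


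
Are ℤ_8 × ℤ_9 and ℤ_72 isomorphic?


Comparing ℤ_8 × ℤ_9 and ℤ_72:
gcd(8,9) = 1, so ℤ_8 × ℤ_9 ≅ ℤ_72 (CRT)

Yes, ℤ_8 × ℤ_9 ≅ ℤ_72


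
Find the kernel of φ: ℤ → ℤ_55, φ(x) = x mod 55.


Kernel = preimage of identity
ker(φ) = {x ∈ ℤ : x ≡ 0 (mod 55)} = 55ℤ = {0, ±55, ±110, ...}

ker(φ) = 55ℤ


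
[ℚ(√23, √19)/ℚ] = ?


[ℚ(√23,√19):ℚ] = [ℚ(√23,√19):ℚ(√23)]·[ℚ(√23):ℚ] = 2·2 = 4

[ℚ(√23, √19)/ℚ] = 4


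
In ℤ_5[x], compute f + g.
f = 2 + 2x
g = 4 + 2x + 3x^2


Add coefficients mod 5:
x^0: 2 + 4 = 1 (mod 5)
x^1: 2 + 2 = 4 (mod 5)
x^2: 0 + 3 = 3 (mod 5)
Result: 1 + 4x + 3x^2

f + g = 1 + 4x + 3x^2


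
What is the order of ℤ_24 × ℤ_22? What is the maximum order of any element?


|ℤ_24 × ℤ_22| = 24 × 22 = 528
Max element order = lcm(24,22) = 264
Cyclic? No (gcd=2)

|ℤ_24×ℤ_22| = 528, max element order = 264


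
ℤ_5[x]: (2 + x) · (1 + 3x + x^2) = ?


Expand and collect like terms; reduce coefficients mod 5:
x^0: 2·1 = 2 ≡ 2 (mod 5)
x^1: 2·3 + 1·1 = 7 ≡ 2 (mod 5)
x^2: 2·1 + 1·3 = 5 ≡ 0 (mod 5)
x^3: 1·1 = 1 ≡ 1 (mod 5)
Result: 2 + 2x + x^3

f · g = 2 + 2x + x^3


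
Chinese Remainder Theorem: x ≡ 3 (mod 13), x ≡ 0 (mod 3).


m₁ = 13, m₂ = 3, gcd = 1, so CRT applies. M = m₁·m₂ = 39
Let M₁ = M/m₁ = 3, M₂ = M/m₂ = 13
Find y₁ ≡ M₁⁻¹ (mod m₁): 3⁻¹ ≡ 9 (mod 13)
Find y₂ ≡ M₂⁻¹ (mod m₂): 13⁻¹ ≡ 1 (mod 3)
x = a₁·M₁·y₁ + a₂·M₂·y₂ = 3·3·9 + 0·13·1 = 81
Reduce mod 39: x ≡ 3
Check: 3 mod 13 = 3 ✓, 3 mod 3 = 0 ✓

x ≡ 3 (mod 39)


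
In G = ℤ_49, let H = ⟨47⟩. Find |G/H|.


|⟨47⟩| = n / gcd(47, 49) = 49 / 1 = 49
H is normal (ℤ_49 is abelian).
|G/H| = |G| / |H| = 49 / 49 = 1

|G/H| = 1


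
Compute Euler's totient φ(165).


Factor n: 165 = 3 × 5 × 11
φ(n) = n · ∏(1 - 1/p) over distinct primes p | n
φ(165) = 165 · (1 - 1/3) · (1 - 1/5) · (1 - 1/11) = 80

φ(165) = 80


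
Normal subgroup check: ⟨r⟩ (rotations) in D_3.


H = ⟨r⟩ (rotations) in D_3
The rotation subgroup ⟨r⟩ has index 2 in D_3, so it is normal

Yes, normal subgroup


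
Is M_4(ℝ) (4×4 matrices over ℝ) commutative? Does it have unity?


Matrix multiplication is non-commutative for n ≥ 2; the identity matrix I is the unity; singular matrices give zero divisors, so not an integral domain
Commutative: No
Integral domain: No
Has unity: Yes

M_4(ℝ) (4×4 matrices over ℝ): Commutative=No, Unity=Yes


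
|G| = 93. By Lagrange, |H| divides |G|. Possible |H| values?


Lagrange's theorem: |H| divides |G|
|G| = 93
Divisors of 93: 1, 3, 31, 93

Possible subgroup orders: {1, 3, 31, 93}


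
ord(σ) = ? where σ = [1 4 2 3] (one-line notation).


Cycle decomposition: (2 4 3)
Cycle lengths: 3
Order = lcm(3) = 3

ord(σ) = 3


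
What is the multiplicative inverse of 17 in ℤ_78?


Use the extended Euclidean algorithm to write 1 = 17·s + 78·t; then s mod 78 is the inverse.
Euclidean algorithm:
  17 = 0·78 + 17
  78 = 4·17 + 10
  17 = 1·10 + 7
  10 = 1·7 + 3
  7 = 2·3 + 1
  3 = 3·1 + 0
gcd(17,78) = 1
Back-substitution gives: 17·(23) + 78·(-5) = 1
So 17⁻¹ ≡ 23 ≡ 23 (mod 78)
Check: 17 × 23 = 391 ≡ 1 (mod 78) ✓

17⁻¹ ≡ 23 (mod 78)


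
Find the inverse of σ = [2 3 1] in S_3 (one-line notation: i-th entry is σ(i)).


To find σ⁻¹, swap domain and range:
σ(1) = 2 → σ⁻¹(2) = 1
σ(2) = 3 → σ⁻¹(3) = 2
σ(3) = 1 → σ⁻¹(1) = 3

σ⁻¹ = [3 1 2]


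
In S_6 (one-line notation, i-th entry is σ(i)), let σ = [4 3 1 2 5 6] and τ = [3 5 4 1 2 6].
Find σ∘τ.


σ∘τ: apply τ first, then σ
1 →τ 3 →σ 1
2 →τ 5 →σ 5
3 →τ 4 →σ 2
4 →τ 1 →σ 4
5 →τ 2 →σ 3
6 →τ 6 →σ 6

σ∘τ = [1 5 2 4 3 6]


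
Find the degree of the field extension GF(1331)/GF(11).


GF(1331) = GF(11^3), so the extension degree is 3

[GF(1331)/GF(11)] = 3


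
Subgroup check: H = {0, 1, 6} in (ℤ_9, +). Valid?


Subgroup test for H = {0, 1, 6} in (ℤ_9, +):
(1) 0 ∈ H? Yes
(2) Closure: for all a,b ∈ H, (a+b) mod 9 ∈ H? No  [counterexample: 1 + 1 = 2 ∉ H]
(3) Inverses: for all a ∈ H, -a mod 9 ∈ H? No

No, H is not a subgroup of ℤ_9


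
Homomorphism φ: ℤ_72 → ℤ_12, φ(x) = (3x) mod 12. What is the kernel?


Kernel = preimage of identity
ker(φ) = {x ∈ ℤ_72 : 3x ≡ 0 (mod 12)}. Since 12 | 72, φ is well-defined. The kernel is the cyclic subgroup ⟨4⟩ of ℤ_72 (order 18), i.e. {0, 4, 8, 12, 16, 20, 24, 28, 32, 36, 40, 44, 48, 52, 56, 60, 64, 68}

ker(φ) = {0, 4, 8, 12, 16, 20, 24, 28, 32, 36, 40, 44, 48, 52, 56, 60, 64, 68}


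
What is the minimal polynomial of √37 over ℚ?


√37 satisfies x² - 37 = 0, irreducible over ℚ since 37 is squarefree

Minimal polynomial: x² - 37


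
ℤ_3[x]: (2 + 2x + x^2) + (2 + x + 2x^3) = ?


Add coefficients mod 3:
x^0: 2 + 2 = 1 (mod 3)
x^1: 2 + 1 = 0 (mod 3)
x^2: 1 + 0 = 1 (mod 3)
x^3: 0 + 2 = 2 (mod 3)
Result: 1 + x^2 + 2x^3

f + g = 1 + x^2 + 2x^3


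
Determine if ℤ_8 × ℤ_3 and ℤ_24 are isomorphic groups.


Comparing ℤ_8 × ℤ_3 and ℤ_24:
gcd(8,3) = 1, so ℤ_8 × ℤ_3 ≅ ℤ_24 (CRT)

Yes, ℤ_8 × ℤ_3 ≅ ℤ_24


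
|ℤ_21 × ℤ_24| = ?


|A × B| = |A| · |B|
|ℤ_21 × ℤ_24| = 21 × 24 = 504

|ℤ_21 × ℤ_24| = 504


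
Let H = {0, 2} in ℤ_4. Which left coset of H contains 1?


1 + H = {1 + h (mod 4) : h ∈ H}
1+0=1, 1+2=3

1 + H = {1, 3}


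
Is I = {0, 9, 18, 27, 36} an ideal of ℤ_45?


Check ideal conditions for I = {0, 9, 18, 27, 36} in ℤ_45:
(1) I is an additive subgroup? Yes
(2) For r ∈ ℤ_45 and a ∈ I: r·a ∈ I? Yes

Yes, I is an ideal of ℤ_45


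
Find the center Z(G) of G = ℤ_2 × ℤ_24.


Z(G) = {g ∈ G | gx = xg for all x ∈ G}
Direct product of abelian groups is abelian, so Z(G) = G

Z(ℤ_2 × ℤ_24) = ℤ_2 × ℤ_24


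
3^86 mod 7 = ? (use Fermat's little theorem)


Fermat's little theorem: if p is prime and gcd(a,p)=1, then a^(p-1) ≡ 1 (mod p)
p = 7 is prime, gcd(3,7) = 1
Reduce exponent: 86 mod 6 = 2
So 3^86 ≡ 3^2 (mod 7)
3^2 mod 7 = 2

3^86 ≡ 2 (mod 7)


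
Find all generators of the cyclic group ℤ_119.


g generates ℤ_n iff gcd(g,n) = 1
Prime factors of 119: 7, 17
Generators are g ∈ {1,...,118} not divisible by any of these primes.
Generators: {1, 2, 3, 4, 5, 6, 8, 9, 10, 11, 12, 13, 15, 16, 18, 19, 20, 22, 23, 24, 25, 26, 27, 29, 30, 31, 32, 33, 36, 37, 38, 39, 40, 41, 43, 44, 45, 46, 47, 48, 50, 52, 53, 54, 55, 57, 58, 59, 60, 61, 62, 64, 65, 66, 67, 69, 71, 72, 73, 74, 75, 76, 78, 79, 80, 81, 82, 83, 86, 87, 88, 89, 90, 92, 93, 94, 95, 96, 97, 99, 100, 101, 103, 104, 106, 107, 108, 109, 110, 111, 113, 114, 115, 116, 117, 118}
Number of generators = φ(119) = 96

Generators of ℤ_119 = {1, 2, 3, 4, 5, 6, 8, 9, 10, 11, 12, 13, 15, 16, 18, 19, 20, 22, 23, 24, 25, 26, 27, 29, 30, 31, 32, 33, 36, 37, 38, 39, 40, 41, 43, 44, 45, 46, 47, 48, 50, 52, 53, 54, 55, 57, 58, 59, 60, 61, 62, 64, 65, 66, 67, 69, 71, 72, 73, 74, 75, 76, 78, 79, 80, 81, 82, 83, 86, 87, 88, 89, 90, 92, 93, 94, 95, 96, 97, 99, 100, 101, 103, 104, 106, 107, 108, 109, 110, 111, 113, 114, 115, 116, 117, 118}


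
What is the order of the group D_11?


|D_n| = 2n (n rotations and n reflections)
|D_11| = 2×11 = 22

|D_11| = 22


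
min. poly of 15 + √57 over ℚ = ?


Let α = 15 + √57. Then α - 15 = √57, so (α - 15)² = 57, giving α² - 30α + 168 = 0. Degree 2 and α ∉ ℚ, so this is the minimal polynomial.

Minimal polynomial: x² - 30x + 168


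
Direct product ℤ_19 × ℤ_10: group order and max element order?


|ℤ_19 × ℤ_10| = 19 × 10 = 190
Max element order = lcm(19,10) = 190
Cyclic? Yes (gcd=1)

|ℤ_19×ℤ_10| = 190, max element order = 190


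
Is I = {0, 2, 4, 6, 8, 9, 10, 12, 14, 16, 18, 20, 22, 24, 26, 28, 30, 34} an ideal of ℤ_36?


Check ideal conditions for I = {0, 2, 4, 6, 8, 9, 10, 12, 14, 16, 18, 20, 22, 24, 26, 28, 30, 34} in ℤ_36:
(1) I is an additive subgroup? No
(2) For r ∈ ℤ_36 and a ∈ I: r·a ∈ I? No  [counterexample: r=2, a=16, r·a mod 36 = 32 ∉ I]

No, I is not an ideal of ℤ_36


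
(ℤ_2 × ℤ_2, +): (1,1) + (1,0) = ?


Operation: componentwise addition mod (2, 2)
(1,1) + (1,0) = ((a₁+b₁) mod 2, (a₂+b₂) mod 2) with a = (1,1), b = (1,0)

(1,1) + (1,0) = (0,1)


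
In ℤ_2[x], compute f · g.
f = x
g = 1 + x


Expand and collect like terms; reduce coefficients mod 2:
x^0: 0·1 = 0 ≡ 0 (mod 2)
x^1: 0·1 + 1·1 = 1 ≡ 1 (mod 2)
x^2: 1·1 = 1 ≡ 1 (mod 2)
Result: x + x^2

f · g = x + x^2


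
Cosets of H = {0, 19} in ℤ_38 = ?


H = {0, 19}, |H| = 2
Number of cosets = |G|/|H| = 38/2 = 19
0 + H = {0, 19}
1 + H = {1, 20}
2 + H = {2, 21}
3 + H = {3, 22}
4 + H = {4, 23}
5 + H = {5, 24}
6 + H = {6, 25}
7 + H = {7, 26}
8 + H = {8, 27}
9 + H = {9, 28}
10 + H = {10, 29}
11 + H = {11, 30}
12 + H = {12, 31}
13 + H = {13, 32}
14 + H = {14, 33}
15 + H = {15, 34}
16 + H = {16, 35}
17 + H = {17, 36}
18 + H = {18, 37}

Cosets: 0+H={0,19}; 1+H={1,20}; 2+H={2,21}; 3+H={3,22}; 4+H={4,23}; 5+H={5,24}; 6+H={6,25}; 7+H={7,26}; 8+H={8,27}; 9+H={9,28}; 10+H={10,29}; 11+H={11,30}; 12+H={12,31}; 13+H={13,32}; 14+H={14,33}; 15+H={15,34}; 16+H={16,35}; 17+H={17,36}; 18+H={18,37}


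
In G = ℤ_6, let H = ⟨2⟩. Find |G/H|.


|⟨2⟩| = n / gcd(2, 6) = 6 / 2 = 3
H is normal (ℤ_6 is abelian).
|G/H| = |G| / |H| = 6 / 3 = 2

|G/H| = 2


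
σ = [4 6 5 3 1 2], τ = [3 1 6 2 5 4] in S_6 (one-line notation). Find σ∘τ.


σ∘τ: apply τ first, then σ
1 →τ 3 →σ 5
2 →τ 1 →σ 4
3 →τ 6 →σ 2
4 →τ 2 →σ 6
5 →τ 5 →σ 1
6 →τ 4 →σ 3

σ∘τ = [5 4 2 6 1 3]


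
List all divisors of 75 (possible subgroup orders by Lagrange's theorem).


Lagrange's theorem: |H| divides |G|
|G| = 75
Divisors of 75: 1, 3, 5, 15, 25, 75

Possible subgroup orders: {1, 3, 5, 15, 25, 75}


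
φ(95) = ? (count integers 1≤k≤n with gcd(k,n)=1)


Factor n: 95 = 5 × 19
φ(n) = n · ∏(1 - 1/p) over distinct primes p | n
φ(95) = 95 · (1 - 1/5) · (1 - 1/19) = 72

φ(95) = 72


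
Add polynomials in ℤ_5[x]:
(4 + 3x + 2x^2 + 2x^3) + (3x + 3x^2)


Add coefficients mod 5:
x^0: 4 + 0 = 4 (mod 5)
x^1: 3 + 3 = 1 (mod 5)
x^2: 2 + 3 = 0 (mod 5)
x^3: 2 + 0 = 2 (mod 5)
Result: 4 + x + 2x^3

f + g = 4 + x + 2x^3


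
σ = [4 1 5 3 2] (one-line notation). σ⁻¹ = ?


To find σ⁻¹, swap domain and range:
σ(1) = 4 → σ⁻¹(4) = 1
σ(2) = 1 → σ⁻¹(1) = 2
σ(3) = 5 → σ⁻¹(5) = 3
σ(4) = 3 → σ⁻¹(3) = 4
σ(5) = 2 → σ⁻¹(2) = 5

σ⁻¹ = [2 5 4 1 3]


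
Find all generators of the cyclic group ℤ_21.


g generates ℤ_n iff gcd(g,n) = 1
Prime factors of 21: 3, 7
Generators are g ∈ {1,...,20} not divisible by any of these primes.
Generators: {1, 2, 4, 5, 8, 10, 11, 13, 16, 17, 19, 20}
Number of generators = φ(21) = 12

Generators of ℤ_21 = {1, 2, 4, 5, 8, 10, 11, 13, 16, 17, 19, 20}


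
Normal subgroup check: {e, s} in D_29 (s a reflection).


H = {e, s} in D_29 (s a reflection)
r·s·r⁻¹ = sr⁻² ≠ s for n ≥ 3, so {e, s} is not closed under conjugation

No, not a normal subgroup


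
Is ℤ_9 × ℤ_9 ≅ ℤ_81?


Comparing ℤ_9 × ℤ_9 and ℤ_81:
gcd(9,9) = 9 ≠ 1. Max element order in ℤ_9×ℤ_9 is lcm(9,9) = 9 < 81, so it has no element of order 81

No, ℤ_9 × ℤ_9 ≇ ℤ_81


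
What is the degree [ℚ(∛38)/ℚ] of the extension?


∛38 has minimal polynomial x³ - 38 (irreducible over ℚ since 38 is not a perfect cube)

[ℚ(∛38)/ℚ] = 3


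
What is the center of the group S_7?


Z(G) = {g ∈ G | gx = xg for all x ∈ G}
S_n is non-abelian for n ≥ 3; Z(S_7) is trivial

Z(S_7) = {e}


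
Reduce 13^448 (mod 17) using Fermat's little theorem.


Fermat's little theorem: if p is prime and gcd(a,p)=1, then a^(p-1) ≡ 1 (mod p)
p = 17 is prime, gcd(13,17) = 1
Reduce exponent: 448 mod 16 = 0
So 13^448 ≡ 13^0 (mod 17)
13^0 = 1

13^448 ≡ 1 (mod 17)


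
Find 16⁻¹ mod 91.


Use the extended Euclidean algorithm to write 1 = 16·s + 91·t; then s mod 91 is the inverse.
Euclidean algorithm:
  16 = 0·91 + 16
  91 = 5·16 + 11
  16 = 1·11 + 5
  11 = 2·5 + 1
  5 = 5·1 + 0
gcd(16,91) = 1
Back-substitution gives: 16·(-17) + 91·(3) = 1
So 16⁻¹ ≡ -17 ≡ 74 (mod 91)
Check: 16 × 74 = 1184 ≡ 1 (mod 91) ✓

16⁻¹ ≡ 74 (mod 91)


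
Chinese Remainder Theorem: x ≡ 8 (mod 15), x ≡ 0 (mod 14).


m₁ = 15, m₂ = 14, gcd = 1, so CRT applies. M = m₁·m₂ = 210
Let M₁ = M/m₁ = 14, M₂ = M/m₂ = 15
Find y₁ ≡ M₁⁻¹ (mod m₁): 14⁻¹ ≡ 14 (mod 15)
Find y₂ ≡ M₂⁻¹ (mod m₂): 15⁻¹ ≡ 1 (mod 14)
x = a₁·M₁·y₁ + a₂·M₂·y₂ = 8·14·14 + 0·15·1 = 1568
Reduce mod 210: x ≡ 98
Check: 98 mod 15 = 8 ✓, 98 mod 14 = 0 ✓

x ≡ 98 (mod 210)


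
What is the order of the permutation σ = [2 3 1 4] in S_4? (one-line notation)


Cycle decomposition: (1 2 3)
Cycle lengths: 3
Order = lcm(3) = 3

ord(σ) = 3


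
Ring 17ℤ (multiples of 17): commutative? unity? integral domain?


17ℤ is a commutative ring under +,× but has no multiplicative identity (1 ∉ 17ℤ); it has no zero divisors, but without unity it is not an integral domain
Commutative: Yes
Integral domain: No
Has unity: No

17ℤ (multiples of 17): Commutative=Yes, Unity=No


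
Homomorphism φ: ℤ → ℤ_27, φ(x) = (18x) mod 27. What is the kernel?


Kernel = preimage of identity
ker(φ) = {x ∈ ℤ : 18x ≡ 0 (mod 27)}. gcd(18,27) = 9, so 18x ≡ 0 (mod 27) ⟺ x ≡ 0 (mod 27/9 = 3). Hence ker(φ) = 3ℤ

ker(φ) = 3ℤ


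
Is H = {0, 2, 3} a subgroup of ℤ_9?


Subgroup test for H = {0, 2, 3} in (ℤ_9, +):
(1) 0 ∈ H? Yes
(2) Closure: for all a,b ∈ H, (a+b) mod 9 ∈ H? No  [counterexample: 2 + 2 = 4 ∉ H]
(3) Inverses: for all a ∈ H, -a mod 9 ∈ H? No

No, H is not a subgroup of ℤ_9


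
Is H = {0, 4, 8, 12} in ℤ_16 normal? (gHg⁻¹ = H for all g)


H = {0, 4, 8, 12} in ℤ_16
ℤ_16 is abelian; every subgroup of an abelian group is normal

Yes, normal subgroup


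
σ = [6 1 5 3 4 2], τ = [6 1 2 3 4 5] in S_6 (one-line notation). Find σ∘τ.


σ∘τ: apply τ first, then σ
1 →τ 6 →σ 2
2 →τ 1 →σ 6
3 →τ 2 →σ 1
4 →τ 3 →σ 5
5 →τ 4 →σ 3
6 →τ 5 →σ 4

σ∘τ = [2 6 1 5 3 4]


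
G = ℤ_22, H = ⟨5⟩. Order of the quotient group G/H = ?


|⟨5⟩| = n / gcd(5, 22) = 22 / 1 = 22
H is normal (ℤ_22 is abelian).
|G/H| = |G| / |H| = 22 / 22 = 1

|G/H| = 1


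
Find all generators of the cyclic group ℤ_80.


g generates ℤ_n iff gcd(g,n) = 1
Prime factors of 80: 2, 5
Generators are g ∈ {1,...,79} not divisible by any of these primes.
Generators: {1, 3, 7, 9, 11, 13, 17, 19, 21, 23, 27, 29, 31, 33, 37, 39, 41, 43, 47, 49, 51, 53, 57, 59, 61, 63, 67, 69, 71, 73, 77, 79}
Number of generators = φ(80) = 32

Generators of ℤ_80 = {1, 3, 7, 9, 11, 13, 17, 19, 21, 23, 27, 29, 31, 33, 37, 39, 41, 43, 47, 49, 51, 53, 57, 59, 61, 63, 67, 69, 71, 73, 77, 79}


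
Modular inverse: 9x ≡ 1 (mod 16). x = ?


Use the extended Euclidean algorithm to write 1 = 9·s + 16·t; then s mod 16 is the inverse.
Euclidean algorithm:
  9 = 0·16 + 9
  16 = 1·9 + 7
  9 = 1·7 + 2
  7 = 3·2 + 1
  2 = 2·1 + 0
gcd(9,16) = 1
Back-substitution gives: 9·(-7) + 16·(4) = 1
So 9⁻¹ ≡ -7 ≡ 9 (mod 16)
Check: 9 × 9 = 81 ≡ 1 (mod 16) ✓

9⁻¹ ≡ 9 (mod 16)


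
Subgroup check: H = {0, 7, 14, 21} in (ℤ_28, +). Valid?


Subgroup test for H = {0, 7, 14, 21} in (ℤ_28, +):
(1) 0 ∈ H? Yes
(2) Closure: for all a,b ∈ H, (a+b) mod 28 ∈ H? Yes
(3) Inverses: for all a ∈ H, -a mod 28 ∈ H? Yes

Yes, H is a subgroup of ℤ_28


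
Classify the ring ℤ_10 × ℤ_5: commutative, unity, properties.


Direct product ring; commutative with unity (1,1); but (1,0)·(0,1) = (0,0) gives zero divisors, so not an integral domain
Commutative: Yes
Integral domain: No
Has unity: Yes

ℤ_10 × ℤ_5: Commutative=Yes, Unity=Yes


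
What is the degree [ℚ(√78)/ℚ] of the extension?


√78 has minimal polynomial x² - 78 (irreducible over ℚ since 78 is squarefree)

[ℚ(√78)/ℚ] = 2


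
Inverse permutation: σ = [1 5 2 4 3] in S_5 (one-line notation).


To find σ⁻¹, swap domain and range:
σ(1) = 1 → σ⁻¹(1) = 1
σ(2) = 5 → σ⁻¹(5) = 2
σ(3) = 2 → σ⁻¹(2) = 3
σ(4) = 4 → σ⁻¹(4) = 4
σ(5) = 3 → σ⁻¹(3) = 5

σ⁻¹ = [1 3 5 4 2]


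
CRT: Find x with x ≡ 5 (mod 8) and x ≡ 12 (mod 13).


m₁ = 8, m₂ = 13, gcd = 1, so CRT applies. M = m₁·m₂ = 104
Let M₁ = M/m₁ = 13, M₂ = M/m₂ = 8
Find y₁ ≡ M₁⁻¹ (mod m₁): 13⁻¹ ≡ 5 (mod 8)
Find y₂ ≡ M₂⁻¹ (mod m₂): 8⁻¹ ≡ 5 (mod 13)
x = a₁·M₁·y₁ + a₂·M₂·y₂ = 5·13·5 + 12·8·5 = 805
Reduce mod 104: x ≡ 77
Check: 77 mod 8 = 5 ✓, 77 mod 13 = 12 ✓

x ≡ 77 (mod 104)


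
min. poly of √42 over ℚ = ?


√42 satisfies x² - 42 = 0, irreducible over ℚ since 42 is squarefree

Minimal polynomial: x² - 42


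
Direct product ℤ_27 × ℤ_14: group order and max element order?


|ℤ_27 × ℤ_14| = 27 × 14 = 378
Max element order = lcm(27,14) = 378
Cyclic? Yes (gcd=1)

|ℤ_27×ℤ_14| = 378, max element order = 378


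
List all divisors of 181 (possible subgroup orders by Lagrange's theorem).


Lagrange's theorem: |H| divides |G|
|G| = 181
Divisors of 181: 1, 181

Possible subgroup orders: {1, 181}


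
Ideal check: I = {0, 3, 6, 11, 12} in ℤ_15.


Check ideal conditions for I = {0, 3, 6, 11, 12} in ℤ_15:
(1) I is an additive subgroup? No
(2) For r ∈ ℤ_15 and a ∈ I: r·a ∈ I? No  [counterexample: r=2, a=11, r·a mod 15 = 7 ∉ I]

No, I is not an ideal of ℤ_15


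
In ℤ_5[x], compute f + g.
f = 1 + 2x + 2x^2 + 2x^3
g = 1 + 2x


Add coefficients mod 5:
x^0: 1 + 1 = 2 (mod 5)
x^1: 2 + 2 = 4 (mod 5)
x^2: 2 + 0 = 2 (mod 5)
x^3: 2 + 0 = 2 (mod 5)
Result: 2 + 4x + 2x^2 + 2x^3

f + g = 2 + 4x + 2x^2 + 2x^3


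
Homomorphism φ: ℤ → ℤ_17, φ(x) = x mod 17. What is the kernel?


Kernel = preimage of identity
ker(φ) = {x ∈ ℤ : x ≡ 0 (mod 17)} = 17ℤ = {0, ±17, ±34, ...}

ker(φ) = 17ℤ


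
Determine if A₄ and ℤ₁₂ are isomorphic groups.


Comparing A₄ and ℤ₁₂:
A₄ is non-abelian, ℤ₁₂ is abelian

No, A₄ ≇ ℤ₁₂


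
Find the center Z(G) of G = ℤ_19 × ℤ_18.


Z(G) = {g ∈ G | gx = xg for all x ∈ G}
Direct product of abelian groups is abelian, so Z(G) = G

Z(ℤ_19 × ℤ_18) = ℤ_19 × ℤ_18


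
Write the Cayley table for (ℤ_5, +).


Elements: {0, 1, 2, 3, 4}
Operation: addition mod 5
Entry (a, b) = (a + b) mod 5

Cayley table:
  | 0 | 1 | 2 | 3 | 4
0 | 0 | 1 | 2 | 3 | 4
1 | 1 | 2 | 3 | 4 | 0
2 | 2 | 3 | 4 | 0 | 1
3 | 3 | 4 | 0 | 1 | 2
4 | 4 | 0 | 1 | 2 | 3


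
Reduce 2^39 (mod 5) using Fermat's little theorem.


Fermat's little theorem: if p is prime and gcd(a,p)=1, then a^(p-1) ≡ 1 (mod p)
p = 5 is prime, gcd(2,5) = 1
Reduce exponent: 39 mod 4 = 3
So 2^39 ≡ 2^3 (mod 5)
2^3 mod 5 = 3

2^39 ≡ 3 (mod 5)


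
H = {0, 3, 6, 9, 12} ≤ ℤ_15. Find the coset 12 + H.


12 + H = {12 + h (mod 15) : h ∈ H}
12+0=12, 12+3=0, 12+6=3, 12+9=6, 12+12=9
12 + H = {0, 3, 6, 9, 12} = 0 + H

12 + H = {0, 3, 6, 9, 12}


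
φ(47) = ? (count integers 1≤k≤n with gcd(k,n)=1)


Factor n: 47 = 47
φ(n) = n · ∏(1 - 1/p) over distinct primes p | n
φ(47) = 47 · (1 - 1/47) = 46

φ(47) = 46


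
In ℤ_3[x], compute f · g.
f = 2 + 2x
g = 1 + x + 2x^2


Expand and collect like terms; reduce coefficients mod 3:
x^0: 2·1 = 2 ≡ 2 (mod 3)
x^1: 2·1 + 2·1 = 4 ≡ 1 (mod 3)
x^2: 2·2 + 2·1 = 6 ≡ 0 (mod 3)
x^3: 2·2 = 4 ≡ 1 (mod 3)
Result: 2 + x + x^3

f · g = 2 + x + x^3


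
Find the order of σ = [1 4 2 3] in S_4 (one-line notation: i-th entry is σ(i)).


Cycle decomposition: (2 4 3)
Cycle lengths: 3
Order = lcm(3) = 3

ord(σ) = 3


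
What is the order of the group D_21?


|D_n| = 2n (n rotations and n reflections)
|D_21| = 2×21 = 42

|D_21| = 42


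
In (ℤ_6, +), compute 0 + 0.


Operation: addition mod 6
0 + 0 = (a + b) mod 6 with a = 0, b = 0

0 + 0 = 0


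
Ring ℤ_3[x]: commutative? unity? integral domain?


ℤ_3 is a field (n prime), so ℤ_3[x] is a commutative integral domain with unity
Commutative: Yes
Integral domain: Yes
Has unity: Yes

ℤ_3[x]: Commutative=Yes, Unity=Yes


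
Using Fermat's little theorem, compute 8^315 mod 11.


Fermat's little theorem: if p is prime and gcd(a,p)=1, then a^(p-1) ≡ 1 (mod p)
p = 11 is prime, gcd(8,11) = 1
Reduce exponent: 315 mod 10 = 5
So 8^315 ≡ 8^5 (mod 11)
8^5 mod 11 = 10

8^315 ≡ 10 (mod 11)


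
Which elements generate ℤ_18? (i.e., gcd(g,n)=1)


g generates ℤ_n iff gcd(g,n) = 1
Prime factors of 18: 2, 3
Generators are g ∈ {1,...,17} not divisible by any of these primes.
Generators: {1, 5, 7, 11, 13, 17}
Number of generators = φ(18) = 6

Generators of ℤ_18 = {1, 5, 7, 11, 13, 17}


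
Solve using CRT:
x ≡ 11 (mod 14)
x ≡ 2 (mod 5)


m₁ = 14, m₂ = 5, gcd = 1, so CRT applies. M = m₁·m₂ = 70
Let M₁ = M/m₁ = 5, M₂ = M/m₂ = 14
Find y₁ ≡ M₁⁻¹ (mod m₁): 5⁻¹ ≡ 3 (mod 14)
Find y₂ ≡ M₂⁻¹ (mod m₂): 14⁻¹ ≡ 4 (mod 5)
x = a₁·M₁·y₁ + a₂·M₂·y₂ = 11·5·3 + 2·14·4 = 277
Reduce mod 70: x ≡ 67
Check: 67 mod 14 = 11 ✓, 67 mod 5 = 2 ✓

x ≡ 67 (mod 70)


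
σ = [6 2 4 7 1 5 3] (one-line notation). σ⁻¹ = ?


To find σ⁻¹, swap domain and range:
σ(1) = 6 → σ⁻¹(6) = 1
σ(2) = 2 → σ⁻¹(2) = 2
σ(3) = 4 → σ⁻¹(4) = 3
σ(4) = 7 → σ⁻¹(7) = 4
σ(5) = 1 → σ⁻¹(1) = 5
σ(6) = 5 → σ⁻¹(5) = 6
σ(7) = 3 → σ⁻¹(3) = 7

σ⁻¹ = [5 2 7 3 6 1 4]


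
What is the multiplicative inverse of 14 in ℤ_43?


Use the extended Euclidean algorithm to write 1 = 14·s + 43·t; then s mod 43 is the inverse.
Euclidean algorithm:
  14 = 0·43 + 14
  43 = 3·14 + 1
  14 = 14·1 + 0
gcd(14,43) = 1
Back-substitution gives: 14·(-3) + 43·(1) = 1
So 14⁻¹ ≡ -3 ≡ 40 (mod 43)
Check: 14 × 40 = 560 ≡ 1 (mod 43) ✓

14⁻¹ ≡ 40 (mod 43)


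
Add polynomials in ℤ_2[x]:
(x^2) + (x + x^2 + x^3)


Add coefficients mod 2:
x^0: 0 + 0 = 0 (mod 2)
x^1: 0 + 1 = 1 (mod 2)
x^2: 1 + 1 = 0 (mod 2)
x^3: 0 + 1 = 1 (mod 2)
Result: x + x^3

f + g = x + x^3


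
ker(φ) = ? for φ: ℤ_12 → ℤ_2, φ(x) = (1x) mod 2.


Kernel = preimage of identity
ker(φ) = {x ∈ ℤ_12 : 1x ≡ 0 (mod 2)}. Since 2 | 12, φ is well-defined. The kernel is the cyclic subgroup ⟨2⟩ of ℤ_12 (order 6), i.e. {0, 2, 4, 6, 8, 10}

ker(φ) = {0, 2, 4, 6, 8, 10}


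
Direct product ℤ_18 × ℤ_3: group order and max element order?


|ℤ_18 × ℤ_3| = 18 × 3 = 54
Max element order = lcm(18,3) = 18
Cyclic? No (gcd=3)

|ℤ_18×ℤ_3| = 54, max element order = 18


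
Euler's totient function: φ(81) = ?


Factor n: 81 = 3^4
φ(n) = n · ∏(1 - 1/p) over distinct primes p | n
φ(81) = 81 · (1 - 1/3) = 54

φ(81) = 54


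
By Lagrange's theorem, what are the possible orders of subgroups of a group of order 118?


Lagrange's theorem: |H| divides |G|
|G| = 118
Divisors of 118: 1, 2, 59, 118

Possible subgroup orders: {1, 2, 59, 118}


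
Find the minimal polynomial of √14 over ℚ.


√14 satisfies x² - 14 = 0, irreducible over ℚ since 14 is squarefree

Minimal polynomial: x² - 14


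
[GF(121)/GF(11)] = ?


GF(121) = GF(11^2), so the extension degree is 2

[GF(121)/GF(11)] = 2


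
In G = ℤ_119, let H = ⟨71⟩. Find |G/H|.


|⟨71⟩| = n / gcd(71, 119) = 119 / 1 = 119
H is normal (ℤ_119 is abelian).
|G/H| = |G| / |H| = 119 / 119 = 1

|G/H| = 1


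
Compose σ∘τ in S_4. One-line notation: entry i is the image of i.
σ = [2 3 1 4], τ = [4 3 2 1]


σ∘τ: apply τ first, then σ
1 →τ 4 →σ 4
2 →τ 3 →σ 1
3 →τ 2 →σ 3
4 →τ 1 →σ 2

σ∘τ = [4 1 3 2]


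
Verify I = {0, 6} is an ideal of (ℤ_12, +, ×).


Check ideal conditions for I = {0, 6} in ℤ_12:
(1) I is an additive subgroup? Yes
(2) For r ∈ ℤ_12 and a ∈ I: r·a ∈ I? Yes

Yes, I is an ideal of ℤ_12


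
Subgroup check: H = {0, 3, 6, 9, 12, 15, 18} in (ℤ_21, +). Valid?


Subgroup test for H = {0, 3, 6, 9, 12, 15, 18} in (ℤ_21, +):
(1) 0 ∈ H? Yes
(2) Closure: for all a,b ∈ H, (a+b) mod 21 ∈ H? Yes
(3) Inverses: for all a ∈ H, -a mod 21 ∈ H? Yes

Yes, H is a subgroup of ℤ_21


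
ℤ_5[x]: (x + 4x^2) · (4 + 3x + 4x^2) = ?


Expand and collect like terms; reduce coefficients mod 5:
x^0: 0·4 = 0 ≡ 0 (mod 5)
x^1: 0·3 + 1·4 = 4 ≡ 4 (mod 5)
x^2: 0·4 + 1·3 + 4·4 = 19 ≡ 4 (mod 5)
x^3: 1·4 + 4·3 = 16 ≡ 1 (mod 5)
x^4: 4·4 = 16 ≡ 1 (mod 5)
Result: 4x + 4x^2 + x^3 + x^4

f · g = 4x + 4x^2 + x^3 + x^4


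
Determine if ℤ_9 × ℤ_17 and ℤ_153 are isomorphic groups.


Comparing ℤ_9 × ℤ_17 and ℤ_153:
gcd(9,17) = 1, so ℤ_9 × ℤ_17 ≅ ℤ_153 (CRT)

Yes, ℤ_9 × ℤ_17 ≅ ℤ_153


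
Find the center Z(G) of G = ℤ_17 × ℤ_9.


Z(G) = {g ∈ G | gx = xg for all x ∈ G}
Direct product of abelian groups is abelian, so Z(G) = G

Z(ℤ_17 × ℤ_9) = ℤ_17 × ℤ_9


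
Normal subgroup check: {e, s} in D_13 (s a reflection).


H = {e, s} in D_13 (s a reflection)
r·s·r⁻¹ = sr⁻² ≠ s for n ≥ 3, so {e, s} is not closed under conjugation

No, not a normal subgroup


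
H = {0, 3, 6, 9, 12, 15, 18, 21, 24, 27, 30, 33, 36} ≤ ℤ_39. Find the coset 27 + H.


27 + H = {27 + h (mod 39) : h ∈ H}
27+0=27, 27+3=30, 27+6=33, 27+9=36, 27+12=0, 27+15=3, 27+18=6, 27+21=9, 27+24=12, 27+27=15, 27+30=18, 27+33=21, 27+36=24
27 + H = {0, 3, 6, 9, 12, 15, 18, 21, 24, 27, 30, 33, 36} = 0 + H

27 + H = {0, 3, 6, 9, 12, 15, 18, 21, 24, 27, 30, 33, 36}


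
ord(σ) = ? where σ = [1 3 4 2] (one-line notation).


Cycle decomposition: (2 3 4)
Cycle lengths: 3
Order = lcm(3) = 3

ord(σ) = 3


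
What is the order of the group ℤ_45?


ℤ_n has n elements.

|ℤ_45| = 45


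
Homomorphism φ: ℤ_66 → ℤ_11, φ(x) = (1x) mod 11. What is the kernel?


Kernel = preimage of identity
ker(φ) = {x ∈ ℤ_66 : 1x ≡ 0 (mod 11)}. Since 11 | 66, φ is well-defined. The kernel is the cyclic subgroup ⟨11⟩ of ℤ_66 (order 6), i.e. {0, 11, 22, 33, 44, 55}

ker(φ) = {0, 11, 22, 33, 44, 55}
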